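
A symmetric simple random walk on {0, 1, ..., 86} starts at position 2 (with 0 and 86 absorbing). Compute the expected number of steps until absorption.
E[τ | X_0 = 2] = 168

Let v_k = E[τ | X_0 = k]. Boundary: v_0 = v_86 = 0. Recurrence: v_k = 1 + (v_{k-1} + v_{k+1})/2 for 1 ≤ k ≤ 85. The particular solution to v_k − (v_{k-1} + v_{k+1})/2 = 1 is v_k = −k^2. Adding homogeneous solution A + B k and matching boundaries gives v_k = k (86 − k). Substituting k = 2: v_2 = 2 · 84 = 168.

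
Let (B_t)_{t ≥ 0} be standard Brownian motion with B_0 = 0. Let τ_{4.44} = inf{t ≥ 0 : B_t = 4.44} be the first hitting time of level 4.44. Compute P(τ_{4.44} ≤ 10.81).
P(τ_{4.44} ≤ 10.81) = 2(1 − Φ(4.44/√10.81)) = 2(1 − Φ(1.3504)) ≈ 0.1769

By the reflection principle for standard BM, P(τ_b ≤ t) = 2 · P(B_t ≥ b). Since B_t ~ N(0, t), P(B_t ≥ 4.44) = 1 − Φ(4.44/√t) = 1 − Φ(4.44/√10.81) = 1 − Φ(1.3504) ≈ 0.08844. Doubling: P(τ_{4.44} ≤ 10.81) ≈ 2 · 0.08844 = 0.17688 ≈ 0.1769.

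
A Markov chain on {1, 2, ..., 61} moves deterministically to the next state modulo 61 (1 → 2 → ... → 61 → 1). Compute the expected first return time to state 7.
E[T_7 | X_0 = 7] = 61

The chain cycles deterministically, so starting at state 7 it returns in exactly 61 steps. Equivalently, the stationary distribution is uniform π_j = 1/61 for every state j, so by Kac's formula E[T_7] = 1/π_7 = 61.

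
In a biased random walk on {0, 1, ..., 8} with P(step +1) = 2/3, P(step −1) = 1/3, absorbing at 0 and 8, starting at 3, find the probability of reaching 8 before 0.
P(hit 8 before 0) = (1 − (1/2)^3) / (1 − (1/2)^8) = 224/255

Let u_k denote P(reach 8 before 0 | start at k). Boundary: u_0 = 0, u_8 = 1. Recurrence: u_k = 2/3·u_{k+1} + 1/3·u_{k-1} for 1 ≤ k ≤ 7. Try u_k = A + B·r^k with r = q/p = (1/3)/(2/3) = 1/2. Substitution satisfies the recurrence; boundary conditions give:
  u_k = (1 − r^k) / (1 − r^N) = (1 − (1/2)^3) / (1 − (1/2)^8) = 224/255.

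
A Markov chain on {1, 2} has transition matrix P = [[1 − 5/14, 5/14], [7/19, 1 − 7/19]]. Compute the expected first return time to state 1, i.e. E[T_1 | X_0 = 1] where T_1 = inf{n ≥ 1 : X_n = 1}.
E[T_1 | X_0 = 1] = 1/π_1 = 193/98

For an irreducible recurrent Markov chain with stationary distribution π, E[T_i | X_0 = i] = 1/π_i (Kac's formula). Here π_1 = (7/19)/(5/14 + 7/19) = (7/19)/(193/266) = 98/193, so E[T_1 | X_0 = 1] = 1/π_1 = (5/14 + 7/19)/(7/19) = (193/266)/(7/19) = 193/98.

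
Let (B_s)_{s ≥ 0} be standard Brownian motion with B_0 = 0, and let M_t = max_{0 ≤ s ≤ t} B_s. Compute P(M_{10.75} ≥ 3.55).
P(M_{10.75} ≥ 3.55) = 2·P(B_{10.75} ≥ 3.55) = 2(1 − Φ(3.55/√10.75)) ≈ 0.2789

By the reflection principle for Brownian motion, P(M_t ≥ a) = 2 · P(B_t ≥ a) for a ≥ 0. Since B_t ~ N(0, t), P(B_t ≥ 3.55) = 1 − Φ(3.55/√t) = 1 − Φ(3.55/√10.75) = 1 − Φ(1.0827). So
  P(M_{10.75} ≥ 3.55) = 2(1 − Φ(1.0827)) ≈ 0.2789.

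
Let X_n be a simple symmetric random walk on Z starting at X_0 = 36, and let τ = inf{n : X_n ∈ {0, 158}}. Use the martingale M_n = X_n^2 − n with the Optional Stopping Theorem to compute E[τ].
E[τ] = 4392

M_n = X_n^2 − n is a martingale (since E[X_{n+1}^2 | F_n] = X_n^2 + 1). By OST (τ has finite mean in a bounded region), E[M_τ] = E[M_0] = X_0^2 − 0 = 36^2 = 1296. Also E[M_τ] = E[X_τ^2] − E[τ]. The walk exits at 0 or 158, with P(hit 158 first) = 36/158, so E[X_τ^2] = 158^2 · 36/158 + 0 = 5688. Thus E[τ] = E[X_τ^2] − E[M_τ] = 5688 − 1296 = 4392 = 36(158 − 36) = 4392.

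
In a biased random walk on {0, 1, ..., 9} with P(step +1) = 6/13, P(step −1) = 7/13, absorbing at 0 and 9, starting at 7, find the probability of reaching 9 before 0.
P(hit 9 before 0) = (1 − (7/6)^7) / (1 − (7/6)^9) = 19569852/30275911

Let u_k denote P(reach 9 before 0 | start at k). Boundary: u_0 = 0, u_9 = 1. Recurrence: u_k = 6/13·u_{k+1} + 7/13·u_{k-1} for 1 ≤ k ≤ 8. Try u_k = A + B·r^k with r = q/p = (7/13)/(6/13) = 7/6. Substitution satisfies the recurrence; boundary conditions give:
  u_k = (1 − r^k) / (1 − r^N) = (1 − (7/6)^7) / (1 − (7/6)^9) = 19569852/30275911.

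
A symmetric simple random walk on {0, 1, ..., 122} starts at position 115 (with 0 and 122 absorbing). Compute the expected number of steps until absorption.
E[τ | X_0 = 115] = 805

Let v_k = E[τ | X_0 = k]. Boundary: v_0 = v_122 = 0. Recurrence: v_k = 1 + (v_{k-1} + v_{k+1})/2 for 1 ≤ k ≤ 121. The particular solution to v_k − (v_{k-1} + v_{k+1})/2 = 1 is v_k = −k^2. Adding homogeneous solution A + B k and matching boundaries gives v_k = k (122 − k). Substituting k = 115: v_115 = 115 · 7 = 805.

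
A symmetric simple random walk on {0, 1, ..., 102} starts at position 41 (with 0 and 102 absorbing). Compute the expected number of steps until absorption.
E[τ | X_0 = 41] = 2501

Let v_k = E[τ | X_0 = k]. Boundary: v_0 = v_102 = 0. Recurrence: v_k = 1 + (v_{k-1} + v_{k+1})/2 for 1 ≤ k ≤ 101. The particular solution to v_k − (v_{k-1} + v_{k+1})/2 = 1 is v_k = −k^2. Adding homogeneous solution A + B k and matching boundaries gives v_k = k (102 − k). Substituting k = 41: v_41 = 41 · 61 = 2501.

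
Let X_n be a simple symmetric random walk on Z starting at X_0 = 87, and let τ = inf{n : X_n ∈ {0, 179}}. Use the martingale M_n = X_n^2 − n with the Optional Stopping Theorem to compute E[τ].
E[τ] = 8004

M_n = X_n^2 − n is a martingale (since E[X_{n+1}^2 | F_n] = X_n^2 + 1). By OST (τ has finite mean in a bounded region), E[M_τ] = E[M_0] = X_0^2 − 0 = 87^2 = 7569. Also E[M_τ] = E[X_τ^2] − E[τ]. The walk exits at 0 or 179, with P(hit 179 first) = 87/179, so E[X_τ^2] = 179^2 · 87/179 + 0 = 15573. Thus E[τ] = E[X_τ^2] − E[M_τ] = 15573 − 7569 = 8004 = 87(179 − 87) = 8004.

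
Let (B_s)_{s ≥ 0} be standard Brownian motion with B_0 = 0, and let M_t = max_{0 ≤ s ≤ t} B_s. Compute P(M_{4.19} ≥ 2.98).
P(M_{4.19} ≥ 2.98) = 2·P(B_{4.19} ≥ 2.98) = 2(1 − Φ(2.98/√4.19)) ≈ 0.1454

By the reflection principle for Brownian motion, P(M_t ≥ a) = 2 · P(B_t ≥ a) for a ≥ 0. Since B_t ~ N(0, t), P(B_t ≥ 2.98) = 1 − Φ(2.98/√t) = 1 − Φ(2.98/√4.19) = 1 − Φ(1.4558). So
  P(M_{4.19} ≥ 2.98) = 2(1 − Φ(1.4558)) ≈ 0.1454.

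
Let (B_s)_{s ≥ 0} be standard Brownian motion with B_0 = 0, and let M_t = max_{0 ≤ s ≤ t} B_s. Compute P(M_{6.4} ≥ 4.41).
P(M_{6.4} ≥ 4.41) = 2·P(B_{6.4} ≥ 4.41) = 2(1 − Φ(4.41/√6.4)) ≈ 0.0813

By the reflection principle for Brownian motion, P(M_t ≥ a) = 2 · P(B_t ≥ a) for a ≥ 0. Since B_t ~ N(0, t), P(B_t ≥ 4.41) = 1 − Φ(4.41/√t) = 1 − Φ(4.41/√6.4) = 1 − Φ(1.7432). So
  P(M_{6.4} ≥ 4.41) = 2(1 − Φ(1.7432)) ≈ 0.0813.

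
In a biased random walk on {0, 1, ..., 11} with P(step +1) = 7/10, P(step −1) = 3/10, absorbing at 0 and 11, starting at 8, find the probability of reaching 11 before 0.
P(hit 11 before 0) = (1 − (3/7)^8) / (1 − (3/7)^11) = 493769080/494287399

Let u_k denote P(reach 11 before 0 | start at k). Boundary: u_0 = 0, u_11 = 1. Recurrence: u_k = 7/10·u_{k+1} + 3/10·u_{k-1} for 1 ≤ k ≤ 10. Try u_k = A + B·r^k with r = q/p = (3/10)/(7/10) = 3/7. Substitution satisfies the recurrence; boundary conditions give:
  u_k = (1 − r^k) / (1 − r^N) = (1 − (3/7)^8) / (1 − (3/7)^11) = 493769080/494287399.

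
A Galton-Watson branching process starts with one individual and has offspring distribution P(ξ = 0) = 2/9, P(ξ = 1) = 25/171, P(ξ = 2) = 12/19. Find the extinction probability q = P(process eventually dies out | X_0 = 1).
q = 19/54

The pgf is f(s) = 2/9 + 25/171·s + 12/19·s². The extinction probability q is the smallest fixed point of f in [0, 1]. Setting s = f(s):
  12/19·s² + (25/171 − 1)·s + 2/9 = 0
  12/19·s² − (2/9 + 12/19)·s + 2/9 = 0
which factors as (s − 1)·(12/19·s − 2/9) = 0, giving roots s = 1 and s = (2/9)/(12/19) = 19/54.
Mean offspring μ = 25/171 + 2·12/19 = 241/171 > 1 (supercritical), so q < 1. The extinction probability is the smaller root: q = (2/9)/(12/19) = 19/54.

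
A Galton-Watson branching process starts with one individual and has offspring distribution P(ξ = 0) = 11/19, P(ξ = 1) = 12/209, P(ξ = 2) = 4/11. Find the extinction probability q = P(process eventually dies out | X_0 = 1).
q = 1

Mean offspring μ = 0·11/19 + 1·12/209 + 2·4/11 = 164/209 ≤ 1. For μ ≤ 1 with offspring not concentrated at 1, the Galton-Watson process goes extinct almost surely, so q = 1.
(Algebraic check: The pgf is f(s) = 11/19 + 12/209·s + 4/11·s². The extinction probability q is the smallest fixed point of f in [0, 1]. Setting s = f(s):
  4/11·s² + (12/209 − 1)·s + 11/19 = 0
  4/11·s² − (11/19 + 4/11)·s + 11/19 = 0
which factors as (s − 1)·(4/11·s − 11/19) = 0, giving roots s = 1 and s = (11/19)/(4/11) = 121/76. Since 121/76 ≥ 1, the smallest root in [0, 1] is s = 1.)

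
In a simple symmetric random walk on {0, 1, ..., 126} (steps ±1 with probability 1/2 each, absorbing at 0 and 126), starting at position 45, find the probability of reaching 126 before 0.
P(hit 126 before 0) = 45/126 = 5/14

Let u_k = P(hit 126 before 0 | start at k). Then u_0 = 0, u_126 = 1, and u_k = u_{k-1}/2 + u_{k+1}/2 for 1 ≤ k ≤ 125. This harmonic recurrence is solved by u_k = k/126, giving u_45 = 45/126 = 5/14.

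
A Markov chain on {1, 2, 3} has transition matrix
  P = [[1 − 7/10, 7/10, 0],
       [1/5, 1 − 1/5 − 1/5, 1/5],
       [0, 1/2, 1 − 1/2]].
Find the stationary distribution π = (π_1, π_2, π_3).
π = (10/59, 35/59, 14/59)

This is a birth-death chain on three states, which satisfies detailed balance: π_1 · P_{12} = π_2 · P_{21} and π_2 · P_{23} = π_3 · P_{32}.
From π_1 · 7/10 = π_2 · 1/5: π_2/π_1 = (7/10)/(1/5) = 7/2.
From π_2 · 1/5 = π_3 · 1/2: π_3/π_2 = (1/5)/(1/2) = 2/5.
Take π_1 proportional to 1; then unnormalized π = (1, 7/2, 7/5). Normalize by dividing by the sum 59/10:
  π = (10/59, 35/59, 14/59).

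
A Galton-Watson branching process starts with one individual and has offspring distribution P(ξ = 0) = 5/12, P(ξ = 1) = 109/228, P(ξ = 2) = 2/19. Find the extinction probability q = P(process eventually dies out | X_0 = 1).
q = 1

Mean offspring μ = 0·5/12 + 1·109/228 + 2·2/19 = 157/228 ≤ 1. For μ ≤ 1 with offspring not concentrated at 1, the Galton-Watson process goes extinct almost surely, so q = 1.
(Algebraic check: The pgf is f(s) = 5/12 + 109/228·s + 2/19·s². The extinction probability q is the smallest fixed point of f in [0, 1]. Setting s = f(s):
  2/19·s² + (109/228 − 1)·s + 5/12 = 0
  2/19·s² − (5/12 + 2/19)·s + 5/12 = 0
which factors as (s − 1)·(2/19·s − 5/12) = 0, giving roots s = 1 and s = (5/12)/(2/19) = 95/24. Since 95/24 ≥ 1, the smallest root in [0, 1] is s = 1.)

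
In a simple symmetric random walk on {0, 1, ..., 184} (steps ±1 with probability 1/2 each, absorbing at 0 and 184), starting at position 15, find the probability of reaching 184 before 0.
P(hit 184 before 0) = 15/184

Let u_k = P(hit 184 before 0 | start at k). Then u_0 = 0, u_184 = 1, and u_k = u_{k-1}/2 + u_{k+1}/2 for 1 ≤ k ≤ 183. This harmonic recurrence is solved by u_k = k/184, giving u_15 = 15/184.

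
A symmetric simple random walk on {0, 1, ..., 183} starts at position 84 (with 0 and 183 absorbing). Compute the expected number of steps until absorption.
E[τ | X_0 = 84] = 8316

Let v_k = E[τ | X_0 = k]. Boundary: v_0 = v_183 = 0. Recurrence: v_k = 1 + (v_{k-1} + v_{k+1})/2 for 1 ≤ k ≤ 182. The particular solution to v_k − (v_{k-1} + v_{k+1})/2 = 1 is v_k = −k^2. Adding homogeneous solution A + B k and matching boundaries gives v_k = k (183 − k). Substituting k = 84: v_84 = 84 · 99 = 8316.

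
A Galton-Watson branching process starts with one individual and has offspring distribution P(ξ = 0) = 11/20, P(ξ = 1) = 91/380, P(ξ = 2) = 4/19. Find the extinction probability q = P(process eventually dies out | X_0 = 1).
q = 1

Mean offspring μ = 0·11/20 + 1·91/380 + 2·4/19 = 251/380 ≤ 1. For μ ≤ 1 with offspring not concentrated at 1, the Galton-Watson process goes extinct almost surely, so q = 1.
(Algebraic check: The pgf is f(s) = 11/20 + 91/380·s + 4/19·s². The extinction probability q is the smallest fixed point of f in [0, 1]. Setting s = f(s):
  4/19·s² + (91/380 − 1)·s + 11/20 = 0
  4/19·s² − (11/20 + 4/19)·s + 11/20 = 0
which factors as (s − 1)·(4/19·s − 11/20) = 0, giving roots s = 1 and s = (11/20)/(4/19) = 209/80. Since 209/80 ≥ 1, the smallest root in [0, 1] is s = 1.)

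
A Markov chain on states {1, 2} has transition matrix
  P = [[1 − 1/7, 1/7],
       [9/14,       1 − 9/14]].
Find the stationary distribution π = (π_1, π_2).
π_1 = 9/11, π_2 = 2/11

Solve πP = π with π_1 + π_2 = 1. From πP = π: π_1 · (1 − 1/7) + π_2 · 9/14 = π_1 ⇒ π_2 · 9/14 = π_1 · 1/7 ⇒ π_2/π_1 = (1/7)/(9/14) = 2/9. Together with π_1 + π_2 = 1:
  π_1 = (9/14)/(1/7 + 9/14) = (9/14)/(11/14) = 9/11,
  π_2 = (1/7)/(1/7 + 9/14) = (1/7)/(11/14) = 2/11.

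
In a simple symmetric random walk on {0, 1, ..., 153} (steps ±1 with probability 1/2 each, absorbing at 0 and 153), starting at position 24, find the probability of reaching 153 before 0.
P(hit 153 before 0) = 24/153 = 8/51

Let u_k = P(hit 153 before 0 | start at k). Then u_0 = 0, u_153 = 1, and u_k = u_{k-1}/2 + u_{k+1}/2 for 1 ≤ k ≤ 152. This harmonic recurrence is solved by u_k = k/153, giving u_24 = 24/153 = 8/51.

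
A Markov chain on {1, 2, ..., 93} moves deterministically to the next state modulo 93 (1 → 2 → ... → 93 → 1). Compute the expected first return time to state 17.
E[T_17 | X_0 = 17] = 93

The chain cycles deterministically, so starting at state 17 it returns in exactly 93 steps. Equivalently, the stationary distribution is uniform π_j = 1/93 for every state j, so by Kac's formula E[T_17] = 1/π_17 = 93.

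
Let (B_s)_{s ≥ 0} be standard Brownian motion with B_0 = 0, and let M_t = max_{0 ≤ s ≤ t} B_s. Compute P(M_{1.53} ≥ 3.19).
P(M_{1.53} ≥ 3.19) = 2·P(B_{1.53} ≥ 3.19) = 2(1 − Φ(3.19/√1.53)) ≈ 0.0099

By the reflection principle for Brownian motion, P(M_t ≥ a) = 2 · P(B_t ≥ a) for a ≥ 0. Since B_t ~ N(0, t), P(B_t ≥ 3.19) = 1 − Φ(3.19/√t) = 1 − Φ(3.19/√1.53) = 1 − Φ(2.5790). So
  P(M_{1.53} ≥ 3.19) = 2(1 − Φ(2.5790)) ≈ 0.0099.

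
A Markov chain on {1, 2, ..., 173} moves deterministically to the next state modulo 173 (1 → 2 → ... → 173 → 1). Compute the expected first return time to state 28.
E[T_28 | X_0 = 28] = 173

The chain cycles deterministically, so starting at state 28 it returns in exactly 173 steps. Equivalently, the stationary distribution is uniform π_j = 1/173 for every state j, so by Kac's formula E[T_28] = 1/π_28 = 173.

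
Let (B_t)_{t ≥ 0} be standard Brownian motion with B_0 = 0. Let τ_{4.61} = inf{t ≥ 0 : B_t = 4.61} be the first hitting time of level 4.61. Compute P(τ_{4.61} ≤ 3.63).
P(τ_{4.61} ≤ 3.63) = 2(1 − Φ(4.61/√3.63)) = 2(1 − Φ(2.4196)) ≈ 0.0155

By the reflection principle for standard BM, P(τ_b ≤ t) = 2 · P(B_t ≥ b). Since B_t ~ N(0, t), P(B_t ≥ 4.61) = 1 − Φ(4.61/√t) = 1 − Φ(4.61/√3.63) = 1 − Φ(2.4196) ≈ 0.00777. Doubling: P(τ_{4.61} ≤ 3.63) ≈ 2 · 0.00777 = 0.01554 ≈ 0.0155.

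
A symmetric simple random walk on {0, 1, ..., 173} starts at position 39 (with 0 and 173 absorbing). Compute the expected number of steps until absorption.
E[τ | X_0 = 39] = 5226

Let v_k = E[τ | X_0 = k]. Boundary: v_0 = v_173 = 0. Recurrence: v_k = 1 + (v_{k-1} + v_{k+1})/2 for 1 ≤ k ≤ 172. The particular solution to v_k − (v_{k-1} + v_{k+1})/2 = 1 is v_k = −k^2. Adding homogeneous solution A + B k and matching boundaries gives v_k = k (173 − k). Substituting k = 39: v_39 = 39 · 134 = 5226.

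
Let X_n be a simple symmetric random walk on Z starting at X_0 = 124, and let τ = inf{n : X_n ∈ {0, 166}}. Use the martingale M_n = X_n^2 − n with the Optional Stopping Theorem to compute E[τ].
E[τ] = 5208

M_n = X_n^2 − n is a martingale (since E[X_{n+1}^2 | F_n] = X_n^2 + 1). By OST (τ has finite mean in a bounded region), E[M_τ] = E[M_0] = X_0^2 − 0 = 124^2 = 15376. Also E[M_τ] = E[X_τ^2] − E[τ]. The walk exits at 0 or 166, with P(hit 166 first) = 124/166, so E[X_τ^2] = 166^2 · 124/166 + 0 = 20584. Thus E[τ] = E[X_τ^2] − E[M_τ] = 20584 − 15376 = 5208 = 124(166 − 124) = 5208.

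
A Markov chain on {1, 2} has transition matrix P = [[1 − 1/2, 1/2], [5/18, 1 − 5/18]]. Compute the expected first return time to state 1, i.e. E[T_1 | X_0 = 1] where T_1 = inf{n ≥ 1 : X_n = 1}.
E[T_1 | X_0 = 1] = 1/π_1 = 14/5

For an irreducible recurrent Markov chain with stationary distribution π, E[T_i | X_0 = i] = 1/π_i (Kac's formula). Here π_1 = (5/18)/(1/2 + 5/18) = (5/18)/(7/9) = 5/14, so E[T_1 | X_0 = 1] = 1/π_1 = (1/2 + 5/18)/(5/18) = (7/9)/(5/18) = 14/5.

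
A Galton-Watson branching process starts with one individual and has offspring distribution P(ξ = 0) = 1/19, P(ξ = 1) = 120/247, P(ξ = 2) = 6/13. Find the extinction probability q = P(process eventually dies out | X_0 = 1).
q = 13/114

The pgf is f(s) = 1/19 + 120/247·s + 6/13·s². The extinction probability q is the smallest fixed point of f in [0, 1]. Setting s = f(s):
  6/13·s² + (120/247 − 1)·s + 1/19 = 0
  6/13·s² − (1/19 + 6/13)·s + 1/19 = 0
which factors as (s − 1)·(6/13·s − 1/19) = 0, giving roots s = 1 and s = (1/19)/(6/13) = 13/114.
Mean offspring μ = 120/247 + 2·6/13 = 348/247 > 1 (supercritical), so q < 1. The extinction probability is the smaller root: q = (1/19)/(6/13) = 13/114.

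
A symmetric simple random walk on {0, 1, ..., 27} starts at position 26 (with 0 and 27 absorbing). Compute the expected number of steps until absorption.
E[τ | X_0 = 26] = 26

Let v_k = E[τ | X_0 = k]. Boundary: v_0 = v_27 = 0. Recurrence: v_k = 1 + (v_{k-1} + v_{k+1})/2 for 1 ≤ k ≤ 26. The particular solution to v_k − (v_{k-1} + v_{k+1})/2 = 1 is v_k = −k^2. Adding homogeneous solution A + B k and matching boundaries gives v_k = k (27 − k). Substituting k = 26: v_26 = 26 · 1 = 26.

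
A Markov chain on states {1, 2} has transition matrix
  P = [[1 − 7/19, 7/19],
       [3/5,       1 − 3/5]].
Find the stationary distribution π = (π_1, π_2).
π_1 = 57/92, π_2 = 35/92

Solve πP = π with π_1 + π_2 = 1. From πP = π: π_1 · (1 − 7/19) + π_2 · 3/5 = π_1 ⇒ π_2 · 3/5 = π_1 · 7/19 ⇒ π_2/π_1 = (7/19)/(3/5) = 35/57. Together with π_1 + π_2 = 1:
  π_1 = (3/5)/(7/19 + 3/5) = (3/5)/(92/95) = 57/92,
  π_2 = (7/19)/(7/19 + 3/5) = (7/19)/(92/95) = 35/92.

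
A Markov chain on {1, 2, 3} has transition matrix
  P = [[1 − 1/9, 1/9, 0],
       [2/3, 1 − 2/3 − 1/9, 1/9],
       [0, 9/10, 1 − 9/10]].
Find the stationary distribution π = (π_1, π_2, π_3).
π = (486/577, 81/577, 10/577)

This is a birth-death chain on three states, which satisfies detailed balance: π_1 · P_{12} = π_2 · P_{21} and π_2 · P_{23} = π_3 · P_{32}.
From π_1 · 1/9 = π_2 · 2/3: π_2/π_1 = (1/9)/(2/3) = 1/6.
From π_2 · 1/9 = π_3 · 9/10: π_3/π_2 = (1/9)/(9/10) = 10/81.
Take π_1 proportional to 1; then unnormalized π = (1, 1/6, 5/243). Normalize by dividing by the sum 577/486:
  π = (486/577, 81/577, 10/577).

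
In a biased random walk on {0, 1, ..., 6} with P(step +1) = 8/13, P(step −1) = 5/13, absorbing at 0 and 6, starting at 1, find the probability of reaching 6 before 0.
P(hit 6 before 0) = (1 − (5/8)^1) / (1 − (5/8)^6) = 32768/82173

Let u_k denote P(reach 6 before 0 | start at k). Boundary: u_0 = 0, u_6 = 1. Recurrence: u_k = 8/13·u_{k+1} + 5/13·u_{k-1} for 1 ≤ k ≤ 5. Try u_k = A + B·r^k with r = q/p = (5/13)/(8/13) = 5/8. Substitution satisfies the recurrence; boundary conditions give:
  u_k = (1 − r^k) / (1 − r^N) = (1 − (5/8)^1) / (1 − (5/8)^6) = 32768/82173.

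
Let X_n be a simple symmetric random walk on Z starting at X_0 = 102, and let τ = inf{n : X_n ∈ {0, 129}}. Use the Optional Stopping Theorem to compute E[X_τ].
E[X_τ] = 102

X_n is a martingale and τ is a bounded-mean stopping time (indeed τ is finite a.s. with bounded expectation since the walk is in a bounded region). By the OST, E[X_τ] = E[X_0] = 102. Equivalently: E[X_τ] = 129 · P(hit 129 first) + 0 · P(hit 0 first) = 129 · (102/129) = 102.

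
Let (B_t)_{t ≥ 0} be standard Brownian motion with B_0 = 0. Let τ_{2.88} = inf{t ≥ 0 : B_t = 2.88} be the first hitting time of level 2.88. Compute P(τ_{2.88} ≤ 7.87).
P(τ_{2.88} ≤ 7.87) = 2(1 − Φ(2.88/√7.87)) = 2(1 − Φ(1.0266)) ≈ 0.3046

By the reflection principle for standard BM, P(τ_b ≤ t) = 2 · P(B_t ≥ b). Since B_t ~ N(0, t), P(B_t ≥ 2.88) = 1 − Φ(2.88/√t) = 1 − Φ(2.88/√7.87) = 1 − Φ(1.0266) ≈ 0.15230. Doubling: P(τ_{2.88} ≤ 7.87) ≈ 2 · 0.15230 = 0.30460 ≈ 0.3046.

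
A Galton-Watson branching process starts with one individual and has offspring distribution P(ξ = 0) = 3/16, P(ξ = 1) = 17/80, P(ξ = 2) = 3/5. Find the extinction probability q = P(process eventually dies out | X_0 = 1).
q = 5/16

The pgf is f(s) = 3/16 + 17/80·s + 3/5·s². The extinction probability q is the smallest fixed point of f in [0, 1]. Setting s = f(s):
  3/5·s² + (17/80 − 1)·s + 3/16 = 0
  3/5·s² − (3/16 + 3/5)·s + 3/16 = 0
which factors as (s − 1)·(3/5·s − 3/16) = 0, giving roots s = 1 and s = (3/16)/(3/5) = 5/16.
Mean offspring μ = 17/80 + 2·3/5 = 113/80 > 1 (supercritical), so q < 1. The extinction probability is the smaller root: q = (3/16)/(3/5) = 5/16.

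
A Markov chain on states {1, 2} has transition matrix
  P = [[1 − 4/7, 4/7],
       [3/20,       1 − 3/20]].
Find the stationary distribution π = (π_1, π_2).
π_1 = 21/101, π_2 = 80/101

Solve πP = π with π_1 + π_2 = 1. From πP = π: π_1 · (1 − 4/7) + π_2 · 3/20 = π_1 ⇒ π_2 · 3/20 = π_1 · 4/7 ⇒ π_2/π_1 = (4/7)/(3/20) = 80/21. Together with π_1 + π_2 = 1:
  π_1 = (3/20)/(4/7 + 3/20) = (3/20)/(101/140) = 21/101,
  π_2 = (4/7)/(4/7 + 3/20) = (4/7)/(101/140) = 80/101.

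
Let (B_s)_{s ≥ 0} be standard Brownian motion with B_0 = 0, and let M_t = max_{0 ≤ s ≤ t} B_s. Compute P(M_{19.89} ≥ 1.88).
P(M_{19.89} ≥ 1.88) = 2·P(B_{19.89} ≥ 1.88) = 2(1 − Φ(1.88/√19.89)) ≈ 0.6734

By the reflection principle for Brownian motion, P(M_t ≥ a) = 2 · P(B_t ≥ a) for a ≥ 0. Since B_t ~ N(0, t), P(B_t ≥ 1.88) = 1 − Φ(1.88/√t) = 1 − Φ(1.88/√19.89) = 1 − Φ(0.4215). So
  P(M_{19.89} ≥ 1.88) = 2(1 − Φ(0.4215)) ≈ 0.6734.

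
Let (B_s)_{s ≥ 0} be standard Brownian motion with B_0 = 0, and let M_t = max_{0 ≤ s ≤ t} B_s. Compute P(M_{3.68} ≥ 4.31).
P(M_{3.68} ≥ 4.31) = 2·P(B_{3.68} ≥ 4.31) = 2(1 − Φ(4.31/√3.68)) ≈ 0.0247

By the reflection principle for Brownian motion, P(M_t ≥ a) = 2 · P(B_t ≥ a) for a ≥ 0. Since B_t ~ N(0, t), P(B_t ≥ 4.31) = 1 − Φ(4.31/√t) = 1 − Φ(4.31/√3.68) = 1 − Φ(2.2467). So
  P(M_{3.68} ≥ 4.31) = 2(1 − Φ(2.2467)) ≈ 0.0247.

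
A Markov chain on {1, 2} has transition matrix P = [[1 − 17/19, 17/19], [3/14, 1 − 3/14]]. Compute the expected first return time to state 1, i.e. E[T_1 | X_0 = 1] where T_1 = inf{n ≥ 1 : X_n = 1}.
E[T_1 | X_0 = 1] = 1/π_1 = 295/57

For an irreducible recurrent Markov chain with stationary distribution π, E[T_i | X_0 = i] = 1/π_i (Kac's formula). Here π_1 = (3/14)/(17/19 + 3/14) = (3/14)/(295/266) = 57/295, so E[T_1 | X_0 = 1] = 1/π_1 = (17/19 + 3/14)/(3/14) = (295/266)/(3/14) = 295/57.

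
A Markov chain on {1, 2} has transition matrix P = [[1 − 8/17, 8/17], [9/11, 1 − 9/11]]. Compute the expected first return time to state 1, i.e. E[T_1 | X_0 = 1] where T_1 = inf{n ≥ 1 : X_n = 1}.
E[T_1 | X_0 = 1] = 1/π_1 = 241/153

For an irreducible recurrent Markov chain with stationary distribution π, E[T_i | X_0 = i] = 1/π_i (Kac's formula). Here π_1 = (9/11)/(8/17 + 9/11) = (9/11)/(241/187) = 153/241, so E[T_1 | X_0 = 1] = 1/π_1 = (8/17 + 9/11)/(9/11) = (241/187)/(9/11) = 241/153.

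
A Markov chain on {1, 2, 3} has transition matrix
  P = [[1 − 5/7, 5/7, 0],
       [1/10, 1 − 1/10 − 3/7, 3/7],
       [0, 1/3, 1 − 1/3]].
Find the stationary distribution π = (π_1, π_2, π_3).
π = (49/849, 350/849, 150/283)

This is a birth-death chain on three states, which satisfies detailed balance: π_1 · P_{12} = π_2 · P_{21} and π_2 · P_{23} = π_3 · P_{32}.
From π_1 · 5/7 = π_2 · 1/10: π_2/π_1 = (5/7)/(1/10) = 50/7.
From π_2 · 3/7 = π_3 · 1/3: π_3/π_2 = (3/7)/(1/3) = 9/7.
Take π_1 proportional to 1; then unnormalized π = (1, 50/7, 450/49). Normalize by dividing by the sum 849/49:
  π = (49/849, 350/849, 150/283).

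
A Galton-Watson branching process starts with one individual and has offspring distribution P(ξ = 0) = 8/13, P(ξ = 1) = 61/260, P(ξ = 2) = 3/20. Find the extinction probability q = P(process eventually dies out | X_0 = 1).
q = 1

Mean offspring μ = 0·8/13 + 1·61/260 + 2·3/20 = 139/260 ≤ 1. For μ ≤ 1 with offspring not concentrated at 1, the Galton-Watson process goes extinct almost surely, so q = 1.
(Algebraic check: The pgf is f(s) = 8/13 + 61/260·s + 3/20·s². The extinction probability q is the smallest fixed point of f in [0, 1]. Setting s = f(s):
  3/20·s² + (61/260 − 1)·s + 8/13 = 0
  3/20·s² − (8/13 + 3/20)·s + 8/13 = 0
which factors as (s − 1)·(3/20·s − 8/13) = 0, giving roots s = 1 and s = (8/13)/(3/20) = 160/39. Since 160/39 ≥ 1, the smallest root in [0, 1] is s = 1.)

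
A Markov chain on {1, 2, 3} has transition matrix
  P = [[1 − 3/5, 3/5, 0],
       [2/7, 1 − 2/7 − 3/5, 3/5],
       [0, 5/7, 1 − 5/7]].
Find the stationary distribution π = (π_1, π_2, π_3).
π = (125/608, 525/1216, 441/1216)

This is a birth-death chain on three states, which satisfies detailed balance: π_1 · P_{12} = π_2 · P_{21} and π_2 · P_{23} = π_3 · P_{32}.
From π_1 · 3/5 = π_2 · 2/7: π_2/π_1 = (3/5)/(2/7) = 21/10.
From π_2 · 3/5 = π_3 · 5/7: π_3/π_2 = (3/5)/(5/7) = 21/25.
Take π_1 proportional to 1; then unnormalized π = (1, 21/10, 441/250). Normalize by dividing by the sum 608/125:
  π = (125/608, 525/1216, 441/1216).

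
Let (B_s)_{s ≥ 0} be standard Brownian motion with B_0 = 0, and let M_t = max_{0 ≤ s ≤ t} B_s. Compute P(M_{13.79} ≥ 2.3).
P(M_{13.79} ≥ 2.3) = 2·P(B_{13.79} ≥ 2.3) = 2(1 − Φ(2.3/√13.79)) ≈ 0.5357

By the reflection principle for Brownian motion, P(M_t ≥ a) = 2 · P(B_t ≥ a) for a ≥ 0. Since B_t ~ N(0, t), P(B_t ≥ 2.3) = 1 − Φ(2.3/√t) = 1 − Φ(2.3/√13.79) = 1 − Φ(0.6194). So
  P(M_{13.79} ≥ 2.3) = 2(1 − Φ(0.6194)) ≈ 0.5357.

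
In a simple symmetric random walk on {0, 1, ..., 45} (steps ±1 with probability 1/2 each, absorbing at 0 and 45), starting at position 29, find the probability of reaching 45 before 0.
P(hit 45 before 0) = 29/45

Let u_k = P(hit 45 before 0 | start at k). Then u_0 = 0, u_45 = 1, and u_k = u_{k-1}/2 + u_{k+1}/2 for 1 ≤ k ≤ 44. This harmonic recurrence is solved by u_k = k/45, giving u_29 = 29/45.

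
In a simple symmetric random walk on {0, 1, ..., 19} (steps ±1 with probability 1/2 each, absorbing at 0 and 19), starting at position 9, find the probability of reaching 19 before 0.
P(hit 19 before 0) = 9/19

Let u_k = P(hit 19 before 0 | start at k). Then u_0 = 0, u_19 = 1, and u_k = u_{k-1}/2 + u_{k+1}/2 for 1 ≤ k ≤ 18. This harmonic recurrence is solved by u_k = k/19, giving u_9 = 9/19.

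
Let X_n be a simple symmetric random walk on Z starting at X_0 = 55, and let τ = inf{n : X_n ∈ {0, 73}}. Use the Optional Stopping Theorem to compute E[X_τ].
E[X_τ] = 55

X_n is a martingale and τ is a bounded-mean stopping time (indeed τ is finite a.s. with bounded expectation since the walk is in a bounded region). By the OST, E[X_τ] = E[X_0] = 55. Equivalently: E[X_τ] = 73 · P(hit 73 first) + 0 · P(hit 0 first) = 73 · (55/73) = 55.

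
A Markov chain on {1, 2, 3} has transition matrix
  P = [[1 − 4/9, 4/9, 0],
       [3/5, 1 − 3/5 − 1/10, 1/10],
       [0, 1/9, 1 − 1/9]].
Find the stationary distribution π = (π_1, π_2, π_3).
π = (27/65, 4/13, 18/65)

This is a birth-death chain on three states, which satisfies detailed balance: π_1 · P_{12} = π_2 · P_{21} and π_2 · P_{23} = π_3 · P_{32}.
From π_1 · 4/9 = π_2 · 3/5: π_2/π_1 = (4/9)/(3/5) = 20/27.
From π_2 · 1/10 = π_3 · 1/9: π_3/π_2 = (1/10)/(1/9) = 9/10.
Take π_1 proportional to 1; then unnormalized π = (1, 20/27, 2/3). Normalize by dividing by the sum 65/27:
  π = (27/65, 4/13, 18/65).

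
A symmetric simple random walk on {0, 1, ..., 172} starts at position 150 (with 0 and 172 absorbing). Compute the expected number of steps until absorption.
E[τ | X_0 = 150] = 3300

Let v_k = E[τ | X_0 = k]. Boundary: v_0 = v_172 = 0. Recurrence: v_k = 1 + (v_{k-1} + v_{k+1})/2 for 1 ≤ k ≤ 171. The particular solution to v_k − (v_{k-1} + v_{k+1})/2 = 1 is v_k = −k^2. Adding homogeneous solution A + B k and matching boundaries gives v_k = k (172 − k). Substituting k = 150: v_150 = 150 · 22 = 3300.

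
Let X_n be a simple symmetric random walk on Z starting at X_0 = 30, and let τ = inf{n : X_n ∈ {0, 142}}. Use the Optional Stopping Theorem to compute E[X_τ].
E[X_τ] = 30

X_n is a martingale and τ is a bounded-mean stopping time (indeed τ is finite a.s. with bounded expectation since the walk is in a bounded region). By the OST, E[X_τ] = E[X_0] = 30. Equivalently: E[X_τ] = 142 · P(hit 142 first) + 0 · P(hit 0 first) = 142 · (30/142) = 30.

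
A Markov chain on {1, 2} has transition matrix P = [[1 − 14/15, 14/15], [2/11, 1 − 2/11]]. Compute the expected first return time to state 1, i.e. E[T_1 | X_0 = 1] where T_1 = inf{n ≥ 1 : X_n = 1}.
E[T_1 | X_0 = 1] = 1/π_1 = 92/15

For an irreducible recurrent Markov chain with stationary distribution π, E[T_i | X_0 = i] = 1/π_i (Kac's formula). Here π_1 = (2/11)/(14/15 + 2/11) = (2/11)/(184/165) = 15/92, so E[T_1 | X_0 = 1] = 1/π_1 = (14/15 + 2/11)/(2/11) = (184/165)/(2/11) = 92/15.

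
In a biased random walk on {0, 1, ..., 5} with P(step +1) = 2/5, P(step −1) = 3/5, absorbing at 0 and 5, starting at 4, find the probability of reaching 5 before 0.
P(hit 5 before 0) = (1 − (3/2)^4) / (1 − (3/2)^5) = 130/211

Let u_k denote P(reach 5 before 0 | start at k). Boundary: u_0 = 0, u_5 = 1. Recurrence: u_k = 2/5·u_{k+1} + 3/5·u_{k-1} for 1 ≤ k ≤ 4. Try u_k = A + B·r^k with r = q/p = (3/5)/(2/5) = 3/2. Substitution satisfies the recurrence; boundary conditions give:
  u_k = (1 − r^k) / (1 − r^N) = (1 − (3/2)^4) / (1 − (3/2)^5) = 130/211.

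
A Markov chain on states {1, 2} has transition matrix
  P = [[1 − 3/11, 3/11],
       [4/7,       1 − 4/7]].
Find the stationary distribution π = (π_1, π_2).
π_1 = 44/65, π_2 = 21/65

Solve πP = π with π_1 + π_2 = 1. From πP = π: π_1 · (1 − 3/11) + π_2 · 4/7 = π_1 ⇒ π_2 · 4/7 = π_1 · 3/11 ⇒ π_2/π_1 = (3/11)/(4/7) = 21/44. Together with π_1 + π_2 = 1:
  π_1 = (4/7)/(3/11 + 4/7) = (4/7)/(65/77) = 44/65,
  π_2 = (3/11)/(3/11 + 4/7) = (3/11)/(65/77) = 21/65.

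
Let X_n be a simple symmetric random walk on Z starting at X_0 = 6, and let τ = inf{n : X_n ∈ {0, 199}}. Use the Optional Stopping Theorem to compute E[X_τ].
E[X_τ] = 6

X_n is a martingale and τ is a bounded-mean stopping time (indeed τ is finite a.s. with bounded expectation since the walk is in a bounded region). By the OST, E[X_τ] = E[X_0] = 6. Equivalently: E[X_τ] = 199 · P(hit 199 first) + 0 · P(hit 0 first) = 199 · (6/199) = 6.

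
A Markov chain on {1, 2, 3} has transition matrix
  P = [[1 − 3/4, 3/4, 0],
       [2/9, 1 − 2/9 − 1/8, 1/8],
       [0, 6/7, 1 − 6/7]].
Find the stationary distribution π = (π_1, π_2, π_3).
π = (128/623, 432/623, 9/89)

This is a birth-death chain on three states, which satisfies detailed balance: π_1 · P_{12} = π_2 · P_{21} and π_2 · P_{23} = π_3 · P_{32}.
From π_1 · 3/4 = π_2 · 2/9: π_2/π_1 = (3/4)/(2/9) = 27/8.
From π_2 · 1/8 = π_3 · 6/7: π_3/π_2 = (1/8)/(6/7) = 7/48.
Take π_1 proportional to 1; then unnormalized π = (1, 27/8, 63/128). Normalize by dividing by the sum 623/128:
  π = (128/623, 432/623, 9/89).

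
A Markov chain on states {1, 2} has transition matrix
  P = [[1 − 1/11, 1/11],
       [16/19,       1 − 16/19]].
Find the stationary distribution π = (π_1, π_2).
π_1 = 176/195, π_2 = 19/195

Solve πP = π with π_1 + π_2 = 1. From πP = π: π_1 · (1 − 1/11) + π_2 · 16/19 = π_1 ⇒ π_2 · 16/19 = π_1 · 1/11 ⇒ π_2/π_1 = (1/11)/(16/19) = 19/176. Together with π_1 + π_2 = 1:
  π_1 = (16/19)/(1/11 + 16/19) = (16/19)/(195/209) = 176/195,
  π_2 = (1/11)/(1/11 + 16/19) = (1/11)/(195/209) = 19/195.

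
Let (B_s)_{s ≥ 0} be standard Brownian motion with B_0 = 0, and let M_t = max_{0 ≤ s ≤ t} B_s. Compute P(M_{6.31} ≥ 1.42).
P(M_{6.31} ≥ 1.42) = 2·P(B_{6.31} ≥ 1.42) = 2(1 − Φ(1.42/√6.31)) ≈ 0.5719

By the reflection principle for Brownian motion, P(M_t ≥ a) = 2 · P(B_t ≥ a) for a ≥ 0. Since B_t ~ N(0, t), P(B_t ≥ 1.42) = 1 − Φ(1.42/√t) = 1 − Φ(1.42/√6.31) = 1 − Φ(0.5653). So
  P(M_{6.31} ≥ 1.42) = 2(1 − Φ(0.5653)) ≈ 0.5719.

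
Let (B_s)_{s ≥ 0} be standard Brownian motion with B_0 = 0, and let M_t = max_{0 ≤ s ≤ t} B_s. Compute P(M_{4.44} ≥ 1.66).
P(M_{4.44} ≥ 1.66) = 2·P(B_{4.44} ≥ 1.66) = 2(1 − Φ(1.66/√4.44)) ≈ 0.4308

By the reflection principle for Brownian motion, P(M_t ≥ a) = 2 · P(B_t ≥ a) for a ≥ 0. Since B_t ~ N(0, t), P(B_t ≥ 1.66) = 1 − Φ(1.66/√t) = 1 − Φ(1.66/√4.44) = 1 − Φ(0.7878). So
  P(M_{4.44} ≥ 1.66) = 2(1 − Φ(0.7878)) ≈ 0.4308.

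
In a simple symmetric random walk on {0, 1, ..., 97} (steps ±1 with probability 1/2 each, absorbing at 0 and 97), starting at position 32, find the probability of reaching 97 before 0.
P(hit 97 before 0) = 32/97

Let u_k = P(hit 97 before 0 | start at k). Then u_0 = 0, u_97 = 1, and u_k = u_{k-1}/2 + u_{k+1}/2 for 1 ≤ k ≤ 96. This harmonic recurrence is solved by u_k = k/97, giving u_32 = 32/97.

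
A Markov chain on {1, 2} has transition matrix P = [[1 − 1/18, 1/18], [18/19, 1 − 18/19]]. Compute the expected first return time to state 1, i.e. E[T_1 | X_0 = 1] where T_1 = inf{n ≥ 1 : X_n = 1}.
E[T_1 | X_0 = 1] = 1/π_1 = 343/324

For an irreducible recurrent Markov chain with stationary distribution π, E[T_i | X_0 = i] = 1/π_i (Kac's formula). Here π_1 = (18/19)/(1/18 + 18/19) = (18/19)/(343/342) = 324/343, so E[T_1 | X_0 = 1] = 1/π_1 = (1/18 + 18/19)/(18/19) = (343/342)/(18/19) = 343/324.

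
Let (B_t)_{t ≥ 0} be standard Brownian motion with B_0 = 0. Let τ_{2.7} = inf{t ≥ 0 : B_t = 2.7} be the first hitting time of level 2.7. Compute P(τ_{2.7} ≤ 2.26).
P(τ_{2.7} ≤ 2.26) = 2(1 − Φ(2.7/√2.26)) = 2(1 − Φ(1.7960)) ≈ 0.0725

By the reflection principle for standard BM, P(τ_b ≤ t) = 2 · P(B_t ≥ b). Since B_t ~ N(0, t), P(B_t ≥ 2.7) = 1 − Φ(2.7/√t) = 1 − Φ(2.7/√2.26) = 1 − Φ(1.7960) ≈ 0.03625. Doubling: P(τ_{2.7} ≤ 2.26) ≈ 2 · 0.03625 = 0.07250 ≈ 0.0725.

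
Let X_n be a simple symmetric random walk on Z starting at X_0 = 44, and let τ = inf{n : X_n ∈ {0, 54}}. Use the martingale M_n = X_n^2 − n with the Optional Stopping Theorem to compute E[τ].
E[τ] = 440

M_n = X_n^2 − n is a martingale (since E[X_{n+1}^2 | F_n] = X_n^2 + 1). By OST (τ has finite mean in a bounded region), E[M_τ] = E[M_0] = X_0^2 − 0 = 44^2 = 1936. Also E[M_τ] = E[X_τ^2] − E[τ]. The walk exits at 0 or 54, with P(hit 54 first) = 44/54, so E[X_τ^2] = 54^2 · 44/54 + 0 = 2376. Thus E[τ] = E[X_τ^2] − E[M_τ] = 2376 − 1936 = 440 = 44(54 − 44) = 440.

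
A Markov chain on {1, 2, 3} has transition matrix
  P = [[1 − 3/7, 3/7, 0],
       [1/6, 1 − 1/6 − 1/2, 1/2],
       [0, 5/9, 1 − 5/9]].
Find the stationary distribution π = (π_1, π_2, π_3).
π = (35/206, 45/103, 81/206)

This is a birth-death chain on three states, which satisfies detailed balance: π_1 · P_{12} = π_2 · P_{21} and π_2 · P_{23} = π_3 · P_{32}.
From π_1 · 3/7 = π_2 · 1/6: π_2/π_1 = (3/7)/(1/6) = 18/7.
From π_2 · 1/2 = π_3 · 5/9: π_3/π_2 = (1/2)/(5/9) = 9/10.
Take π_1 proportional to 1; then unnormalized π = (1, 18/7, 81/35). Normalize by dividing by the sum 206/35:
  π = (35/206, 45/103, 81/206).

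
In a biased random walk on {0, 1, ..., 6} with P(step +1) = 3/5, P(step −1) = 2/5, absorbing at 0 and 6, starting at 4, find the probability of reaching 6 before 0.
P(hit 6 before 0) = (1 − (2/3)^4) / (1 − (2/3)^6) = 117/133

Let u_k denote P(reach 6 before 0 | start at k). Boundary: u_0 = 0, u_6 = 1. Recurrence: u_k = 3/5·u_{k+1} + 2/5·u_{k-1} for 1 ≤ k ≤ 5. Try u_k = A + B·r^k with r = q/p = (2/5)/(3/5) = 2/3. Substitution satisfies the recurrence; boundary conditions give:
  u_k = (1 − r^k) / (1 − r^N) = (1 − (2/3)^4) / (1 − (2/3)^6) = 117/133.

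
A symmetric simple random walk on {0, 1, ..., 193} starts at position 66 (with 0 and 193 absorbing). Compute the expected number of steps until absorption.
E[τ | X_0 = 66] = 8382

Let v_k = E[τ | X_0 = k]. Boundary: v_0 = v_193 = 0. Recurrence: v_k = 1 + (v_{k-1} + v_{k+1})/2 for 1 ≤ k ≤ 192. The particular solution to v_k − (v_{k-1} + v_{k+1})/2 = 1 is v_k = −k^2. Adding homogeneous solution A + B k and matching boundaries gives v_k = k (193 − k). Substituting k = 66: v_66 = 66 · 127 = 8382.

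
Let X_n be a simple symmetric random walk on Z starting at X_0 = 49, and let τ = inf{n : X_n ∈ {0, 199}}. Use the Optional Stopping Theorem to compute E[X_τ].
E[X_τ] = 49

X_n is a martingale and τ is a bounded-mean stopping time (indeed τ is finite a.s. with bounded expectation since the walk is in a bounded region). By the OST, E[X_τ] = E[X_0] = 49. Equivalently: E[X_τ] = 199 · P(hit 199 first) + 0 · P(hit 0 first) = 199 · (49/199) = 49.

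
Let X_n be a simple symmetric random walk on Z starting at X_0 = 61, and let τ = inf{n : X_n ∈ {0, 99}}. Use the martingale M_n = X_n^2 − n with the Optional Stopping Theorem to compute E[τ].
E[τ] = 2318

M_n = X_n^2 − n is a martingale (since E[X_{n+1}^2 | F_n] = X_n^2 + 1). By OST (τ has finite mean in a bounded region), E[M_τ] = E[M_0] = X_0^2 − 0 = 61^2 = 3721. Also E[M_τ] = E[X_τ^2] − E[τ]. The walk exits at 0 or 99, with P(hit 99 first) = 61/99, so E[X_τ^2] = 99^2 · 61/99 + 0 = 6039. Thus E[τ] = E[X_τ^2] − E[M_τ] = 6039 − 3721 = 2318 = 61(99 − 61) = 2318.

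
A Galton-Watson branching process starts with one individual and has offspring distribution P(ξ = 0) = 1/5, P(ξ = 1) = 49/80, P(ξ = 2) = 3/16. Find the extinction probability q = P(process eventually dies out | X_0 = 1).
q = 1

Mean offspring μ = 0·1/5 + 1·49/80 + 2·3/16 = 79/80 ≤ 1. For μ ≤ 1 with offspring not concentrated at 1, the Galton-Watson process goes extinct almost surely, so q = 1.
(Algebraic check: The pgf is f(s) = 1/5 + 49/80·s + 3/16·s². The extinction probability q is the smallest fixed point of f in [0, 1]. Setting s = f(s):
  3/16·s² + (49/80 − 1)·s + 1/5 = 0
  3/16·s² − (1/5 + 3/16)·s + 1/5 = 0
which factors as (s − 1)·(3/16·s − 1/5) = 0, giving roots s = 1 and s = (1/5)/(3/16) = 16/15. Since 16/15 ≥ 1, the smallest root in [0, 1] is s = 1.)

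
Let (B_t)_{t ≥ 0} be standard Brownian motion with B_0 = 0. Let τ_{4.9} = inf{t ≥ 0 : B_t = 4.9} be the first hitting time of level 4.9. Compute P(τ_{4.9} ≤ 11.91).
P(τ_{4.9} ≤ 11.91) = 2(1 − Φ(4.9/√11.91)) = 2(1 − Φ(1.4198)) ≈ 0.1557

By the reflection principle for standard BM, P(τ_b ≤ t) = 2 · P(B_t ≥ b). Since B_t ~ N(0, t), P(B_t ≥ 4.9) = 1 − Φ(4.9/√t) = 1 − Φ(4.9/√11.91) = 1 − Φ(1.4198) ≈ 0.07783. Doubling: P(τ_{4.9} ≤ 11.91) ≈ 2 · 0.07783 = 0.15566 ≈ 0.1557.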